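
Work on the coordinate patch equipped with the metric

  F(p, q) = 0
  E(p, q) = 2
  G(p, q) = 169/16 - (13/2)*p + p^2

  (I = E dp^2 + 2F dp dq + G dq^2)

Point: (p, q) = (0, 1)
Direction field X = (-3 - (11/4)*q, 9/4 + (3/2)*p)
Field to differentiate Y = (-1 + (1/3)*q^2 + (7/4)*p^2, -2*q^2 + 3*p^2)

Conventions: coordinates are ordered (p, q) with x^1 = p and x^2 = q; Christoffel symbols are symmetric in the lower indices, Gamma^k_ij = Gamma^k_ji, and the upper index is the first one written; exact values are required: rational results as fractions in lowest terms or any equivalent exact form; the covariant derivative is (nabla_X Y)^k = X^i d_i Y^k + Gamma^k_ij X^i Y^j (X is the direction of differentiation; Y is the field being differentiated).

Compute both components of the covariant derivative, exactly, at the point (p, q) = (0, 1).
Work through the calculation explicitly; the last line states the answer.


E = 2, F = 0, G = 169/16 at the point
E_p = 0, E_q = 0, F_p = 0, F_q = 0, G_p = -13/2, G_q = 0
EG - F^2 = 169/8;  g^inv = (8/169) * [[169/16, 0], [0, 2]]
first-kind symbols [ij,l] = (1/2)(d_i g_jl + d_j g_il - d_l g_ij): [pp,p] = E_p/2 = 0, [pp,q] = F_p - E_q/2 = 0, [pq,p] = E_q/2 = 0, [pq,q] = G_p/2 = -13/4, [qq,p] = F_q - G_p/2 = 13/4, [qq,q] = G_q/2 = 0
Gamma^p_ij = (G*[ij,p] - F*[ij,q])/(EG - F^2), Gamma^q_ij = (E*[ij,q] - F*[ij,p])/(EG - F^2)
Gamma_ppp = 0, Gamma_ppq = 0, Gamma_pqq = 13/8, Gamma_qpp = 0, Gamma_qpq = -4/13, Gamma_qqq = 0
X = (-23/4, 9/4), Y = (-2/3, -2) at the point

Answer: (nabla_X Y)^p = -93/16, (nabla_X Y)^q = -157/13


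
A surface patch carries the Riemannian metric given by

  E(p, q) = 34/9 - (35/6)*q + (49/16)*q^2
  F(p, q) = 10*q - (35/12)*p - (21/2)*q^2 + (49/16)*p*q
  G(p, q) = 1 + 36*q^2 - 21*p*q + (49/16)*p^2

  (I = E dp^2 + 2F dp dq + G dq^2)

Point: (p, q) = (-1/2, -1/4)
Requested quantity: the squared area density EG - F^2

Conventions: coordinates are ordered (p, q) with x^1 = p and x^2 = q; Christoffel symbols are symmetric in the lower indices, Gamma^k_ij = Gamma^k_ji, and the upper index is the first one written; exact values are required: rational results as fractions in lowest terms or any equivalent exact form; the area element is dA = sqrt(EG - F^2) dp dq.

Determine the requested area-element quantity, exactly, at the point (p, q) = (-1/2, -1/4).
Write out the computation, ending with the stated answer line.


E = 12505/2304, F = -505/384, G = 89/64; EG - F^2 = 13405/2304

Answer: EG - F^2 = 13405/2304


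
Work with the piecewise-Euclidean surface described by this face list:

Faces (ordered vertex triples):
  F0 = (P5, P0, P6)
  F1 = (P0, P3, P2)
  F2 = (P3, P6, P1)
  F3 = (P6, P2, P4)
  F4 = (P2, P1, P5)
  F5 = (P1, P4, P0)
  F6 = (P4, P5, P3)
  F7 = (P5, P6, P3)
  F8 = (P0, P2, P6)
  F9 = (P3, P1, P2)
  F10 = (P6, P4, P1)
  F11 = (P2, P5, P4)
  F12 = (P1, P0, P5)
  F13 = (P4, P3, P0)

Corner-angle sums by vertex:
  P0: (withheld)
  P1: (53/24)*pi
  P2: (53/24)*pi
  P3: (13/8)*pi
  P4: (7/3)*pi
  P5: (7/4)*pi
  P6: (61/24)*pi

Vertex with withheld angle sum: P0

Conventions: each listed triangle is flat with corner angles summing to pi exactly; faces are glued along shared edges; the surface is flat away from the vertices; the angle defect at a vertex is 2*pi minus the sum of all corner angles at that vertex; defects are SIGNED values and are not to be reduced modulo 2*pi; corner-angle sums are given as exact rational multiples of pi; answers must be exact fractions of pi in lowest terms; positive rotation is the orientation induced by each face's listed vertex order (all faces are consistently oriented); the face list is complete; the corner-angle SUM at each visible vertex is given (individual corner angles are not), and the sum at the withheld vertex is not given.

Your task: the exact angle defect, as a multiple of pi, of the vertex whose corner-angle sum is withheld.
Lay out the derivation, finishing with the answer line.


V = 7, E = 21, F = 14; chi = V - E + F = 0
Gauss-Bonnet: total defect = 2*pi*chi = 0; visible defects sum to (-2/3)*pi

Answer: defect(P0) = (2/3)*pi


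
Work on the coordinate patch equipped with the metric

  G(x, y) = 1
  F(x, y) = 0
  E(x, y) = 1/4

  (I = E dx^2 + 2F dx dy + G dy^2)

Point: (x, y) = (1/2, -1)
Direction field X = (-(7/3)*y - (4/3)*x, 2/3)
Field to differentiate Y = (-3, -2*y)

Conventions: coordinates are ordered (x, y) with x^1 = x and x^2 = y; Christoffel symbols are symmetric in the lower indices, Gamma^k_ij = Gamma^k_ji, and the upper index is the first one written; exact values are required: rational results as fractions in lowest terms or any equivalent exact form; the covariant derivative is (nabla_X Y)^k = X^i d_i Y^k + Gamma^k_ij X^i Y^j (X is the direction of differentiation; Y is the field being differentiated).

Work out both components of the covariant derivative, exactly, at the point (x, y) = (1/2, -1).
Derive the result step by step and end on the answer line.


E = 1/4, F = 0, G = 1 at the point
E_x = 0, E_y = 0, F_x = 0, F_y = 0, G_x = 0, G_y = 0
EG - F^2 = 1/4;  g^inv = (4) * [[1, 0], [0, 1/4]]
first-kind symbols [ij,l] = (1/2)(d_i g_jl + d_j g_il - d_l g_ij): [xx,x] = E_x/2 = 0, [xx,y] = F_x - E_y/2 = 0, [xy,x] = E_y/2 = 0, [xy,y] = G_x/2 = 0, [yy,x] = F_y - G_x/2 = 0, [yy,y] = G_y/2 = 0
Gamma^x_ij = (G*[ij,x] - F*[ij,y])/(EG - F^2), Gamma^y_ij = (E*[ij,y] - F*[ij,x])/(EG - F^2)
Gamma_xxx = 0, Gamma_xxy = 0, Gamma_xyy = 0, Gamma_yxx = 0, Gamma_yxy = 0, Gamma_yyy = 0
X = (5/3, 2/3), Y = (-3, 2) at the point

Answer: (nabla_X Y)^x = 0, (nabla_X Y)^y = -4/3


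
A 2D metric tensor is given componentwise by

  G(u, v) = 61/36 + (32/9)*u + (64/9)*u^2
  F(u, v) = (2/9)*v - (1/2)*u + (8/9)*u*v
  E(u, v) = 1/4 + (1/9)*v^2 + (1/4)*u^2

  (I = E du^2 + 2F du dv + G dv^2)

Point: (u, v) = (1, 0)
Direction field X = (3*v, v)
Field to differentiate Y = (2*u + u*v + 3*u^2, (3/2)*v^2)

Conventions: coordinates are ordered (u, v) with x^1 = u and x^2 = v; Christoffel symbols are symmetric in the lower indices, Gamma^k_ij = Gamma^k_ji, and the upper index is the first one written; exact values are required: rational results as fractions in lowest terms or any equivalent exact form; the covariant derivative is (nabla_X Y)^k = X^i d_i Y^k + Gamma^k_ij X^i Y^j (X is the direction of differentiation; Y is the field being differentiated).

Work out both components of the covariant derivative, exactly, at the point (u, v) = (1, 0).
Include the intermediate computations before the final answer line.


E = 1/2, F = -1/2, G = 445/36 at the point
E_u = 1/2, E_v = 0, F_u = -1/2, F_v = 10/9, G_u = 160/9, G_v = 0
EG - F^2 = 427/72;  g^inv = (72/427) * [[445/36, 1/2], [1/2, 1/2]]
first-kind symbols [ij,l] = (1/2)(d_i g_jl + d_j g_il - d_l g_ij): [uu,u] = E_u/2 = 1/4, [uu,v] = F_u - E_v/2 = -1/2, [uv,u] = E_v/2 = 0, [uv,v] = G_u/2 = 80/9, [vv,u] = F_v - G_u/2 = -70/9, [vv,v] = G_v/2 = 0
Gamma^u_ij = (G*[ij,u] - F*[ij,v])/(EG - F^2), Gamma^v_ij = (E*[ij,v] - F*[ij,u])/(EG - F^2)
Gamma_uuu = 409/854, Gamma_uuv = 320/427, Gamma_uvv = -8900/549, Gamma_vuu = -9/427, Gamma_vuv = 320/427, Gamma_vvv = -40/61
X = (0, 0), Y = (5, 0) at the point

Answer: (nabla_X Y)^u = 0, (nabla_X Y)^v = 0


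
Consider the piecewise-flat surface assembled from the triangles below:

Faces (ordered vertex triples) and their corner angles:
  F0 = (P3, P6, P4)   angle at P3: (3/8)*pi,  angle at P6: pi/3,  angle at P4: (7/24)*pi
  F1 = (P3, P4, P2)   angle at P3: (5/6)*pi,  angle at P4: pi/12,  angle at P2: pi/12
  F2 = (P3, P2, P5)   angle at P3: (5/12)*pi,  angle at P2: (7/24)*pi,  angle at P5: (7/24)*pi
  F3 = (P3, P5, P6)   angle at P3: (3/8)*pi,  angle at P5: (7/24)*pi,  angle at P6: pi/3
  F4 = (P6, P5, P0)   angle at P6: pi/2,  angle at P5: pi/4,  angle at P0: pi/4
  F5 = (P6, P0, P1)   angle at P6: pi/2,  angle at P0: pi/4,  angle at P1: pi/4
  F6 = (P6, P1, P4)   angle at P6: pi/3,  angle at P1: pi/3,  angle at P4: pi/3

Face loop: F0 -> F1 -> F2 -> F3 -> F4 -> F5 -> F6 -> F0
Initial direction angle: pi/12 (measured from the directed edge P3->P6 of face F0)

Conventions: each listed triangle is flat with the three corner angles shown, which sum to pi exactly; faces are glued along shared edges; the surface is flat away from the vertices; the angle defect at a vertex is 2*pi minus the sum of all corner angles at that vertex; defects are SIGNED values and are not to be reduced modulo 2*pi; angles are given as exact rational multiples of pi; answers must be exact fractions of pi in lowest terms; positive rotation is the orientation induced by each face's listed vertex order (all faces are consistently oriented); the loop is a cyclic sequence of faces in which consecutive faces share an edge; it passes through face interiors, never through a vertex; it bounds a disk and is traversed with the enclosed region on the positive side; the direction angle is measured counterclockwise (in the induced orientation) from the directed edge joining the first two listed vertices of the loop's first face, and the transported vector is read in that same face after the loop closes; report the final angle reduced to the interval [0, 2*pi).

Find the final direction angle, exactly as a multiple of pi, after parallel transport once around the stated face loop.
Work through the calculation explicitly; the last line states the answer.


enclosed vertex P3: corner angles sum to 2*pi, defect = 2*pi - 2*pi = 0
enclosed vertex P6: corner angles sum to 2*pi, defect = 2*pi - 2*pi = 0
transport around the loop rotates by the sum of enclosed defects; add to the initial angle mod 2*pi
final angle = pi/12 + 0 = pi/12 (mod 2*pi)

Answer: final direction angle = pi/12


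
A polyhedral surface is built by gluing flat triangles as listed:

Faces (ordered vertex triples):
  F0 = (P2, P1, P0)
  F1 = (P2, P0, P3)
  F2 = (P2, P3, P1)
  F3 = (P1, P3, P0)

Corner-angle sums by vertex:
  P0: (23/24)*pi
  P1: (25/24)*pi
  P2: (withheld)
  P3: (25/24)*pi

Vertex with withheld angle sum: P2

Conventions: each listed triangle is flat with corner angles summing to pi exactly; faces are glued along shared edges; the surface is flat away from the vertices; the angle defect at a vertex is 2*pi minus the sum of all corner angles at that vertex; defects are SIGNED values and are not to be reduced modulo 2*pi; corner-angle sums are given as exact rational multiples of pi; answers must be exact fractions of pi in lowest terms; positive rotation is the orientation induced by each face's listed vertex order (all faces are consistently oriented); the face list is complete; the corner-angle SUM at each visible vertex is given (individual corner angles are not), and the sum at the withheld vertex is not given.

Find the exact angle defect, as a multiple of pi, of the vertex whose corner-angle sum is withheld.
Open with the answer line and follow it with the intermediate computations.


Answer: defect(P2) = (25/24)*pi

V = 4, E = 6, F = 4; chi = V - E + F = 2
Gauss-Bonnet: total defect = 2*pi*chi = 4*pi; visible defects sum to (71/24)*pi


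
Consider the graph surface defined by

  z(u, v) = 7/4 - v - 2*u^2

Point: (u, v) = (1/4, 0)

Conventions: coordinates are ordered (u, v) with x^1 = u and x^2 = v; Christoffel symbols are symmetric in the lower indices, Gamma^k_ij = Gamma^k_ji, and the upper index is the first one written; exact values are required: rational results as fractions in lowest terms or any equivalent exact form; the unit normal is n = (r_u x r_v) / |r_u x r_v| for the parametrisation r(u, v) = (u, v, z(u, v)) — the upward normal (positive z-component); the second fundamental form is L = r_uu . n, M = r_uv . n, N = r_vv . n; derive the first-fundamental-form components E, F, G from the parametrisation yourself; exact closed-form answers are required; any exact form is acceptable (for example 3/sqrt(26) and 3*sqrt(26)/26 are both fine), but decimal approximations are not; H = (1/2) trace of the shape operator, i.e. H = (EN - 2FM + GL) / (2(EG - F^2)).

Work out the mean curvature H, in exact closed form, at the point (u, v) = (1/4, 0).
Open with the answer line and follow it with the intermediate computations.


Answer: H = -4*sqrt(3)/9

z_u = -1, z_v = -1, z_uu = -4, z_uv = 0, z_vv = 0
E = 2, F = 1, G = 2; answer radicand W^2 = 3
unnormalised second-form numerators: l = -4, m = 0, n = 0; L = l/sqrt(3), and similarly M = m/sqrt(W^2), N = n/sqrt(W^2)
H = (E*n - 2*F*m + G*l) / (2*(EG - F^2)*sqrt(W^2)); E*n - 2*F*m + G*l = -8, EG - F^2 = 3, so H = (-4/3)/sqrt(3)


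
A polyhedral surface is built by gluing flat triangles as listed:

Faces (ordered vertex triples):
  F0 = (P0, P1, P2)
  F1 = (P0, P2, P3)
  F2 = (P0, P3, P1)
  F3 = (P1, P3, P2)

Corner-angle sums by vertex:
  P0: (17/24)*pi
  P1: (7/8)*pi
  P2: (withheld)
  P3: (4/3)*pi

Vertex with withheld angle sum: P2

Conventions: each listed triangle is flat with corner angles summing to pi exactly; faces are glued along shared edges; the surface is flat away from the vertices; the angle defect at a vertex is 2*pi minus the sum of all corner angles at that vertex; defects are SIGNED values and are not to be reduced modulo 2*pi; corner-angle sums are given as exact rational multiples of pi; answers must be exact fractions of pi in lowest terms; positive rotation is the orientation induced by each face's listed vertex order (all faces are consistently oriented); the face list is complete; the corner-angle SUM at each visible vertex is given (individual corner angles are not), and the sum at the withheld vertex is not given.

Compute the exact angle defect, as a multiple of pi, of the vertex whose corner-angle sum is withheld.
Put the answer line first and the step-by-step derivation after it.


Answer: defect(P2) = (11/12)*pi

V = 4, E = 6, F = 4; chi = V - E + F = 2
Gauss-Bonnet: total defect = 2*pi*chi = 4*pi; visible defects sum to (37/12)*pi


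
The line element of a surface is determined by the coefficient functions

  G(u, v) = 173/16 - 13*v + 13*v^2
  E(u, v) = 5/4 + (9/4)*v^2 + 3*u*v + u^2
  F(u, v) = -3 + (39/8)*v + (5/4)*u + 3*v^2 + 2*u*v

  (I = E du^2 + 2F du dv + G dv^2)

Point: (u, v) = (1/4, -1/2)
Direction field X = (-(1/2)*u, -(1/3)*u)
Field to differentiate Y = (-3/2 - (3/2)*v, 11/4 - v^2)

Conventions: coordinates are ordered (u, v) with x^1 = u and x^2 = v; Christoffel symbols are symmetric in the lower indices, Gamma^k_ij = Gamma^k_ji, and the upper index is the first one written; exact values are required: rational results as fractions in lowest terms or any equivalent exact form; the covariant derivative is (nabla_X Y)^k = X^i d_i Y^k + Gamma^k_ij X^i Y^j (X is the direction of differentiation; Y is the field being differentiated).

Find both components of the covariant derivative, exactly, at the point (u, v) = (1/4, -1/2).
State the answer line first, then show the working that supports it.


Answer: (nabla_X Y)^u = 2107/2904, (nabla_X Y)^v = 91/484

E = 3/2, F = -37/8, G = 329/16 at the point
E_u = -1, E_v = -3/2, F_u = 1/4, F_v = 19/8, G_u = 0, G_v = -26
EG - F^2 = 605/64;  g^inv = (64/605) * [[329/16, 37/8], [37/8, 3/2]]
first-kind symbols [ij,l] = (1/2)(d_i g_jl + d_j g_il - d_l g_ij): [uu,u] = E_u/2 = -1/2, [uu,v] = F_u - E_v/2 = 1, [uv,u] = E_v/2 = -3/4, [uv,v] = G_u/2 = 0, [vv,u] = F_v - G_u/2 = 19/8, [vv,v] = G_v/2 = -13
Gamma^u_ij = (G*[ij,u] - F*[ij,v])/(EG - F^2), Gamma^v_ij = (E*[ij,v] - F*[ij,u])/(EG - F^2)
Gamma_uuu = -362/605, Gamma_uuv = -987/605, Gamma_uvv = -289/242, Gamma_vuu = -52/605, Gamma_vuv = -222/605, Gamma_vvv = -109/121
X = (-1/8, -1/12), Y = (-3/4, 5/2) at the point


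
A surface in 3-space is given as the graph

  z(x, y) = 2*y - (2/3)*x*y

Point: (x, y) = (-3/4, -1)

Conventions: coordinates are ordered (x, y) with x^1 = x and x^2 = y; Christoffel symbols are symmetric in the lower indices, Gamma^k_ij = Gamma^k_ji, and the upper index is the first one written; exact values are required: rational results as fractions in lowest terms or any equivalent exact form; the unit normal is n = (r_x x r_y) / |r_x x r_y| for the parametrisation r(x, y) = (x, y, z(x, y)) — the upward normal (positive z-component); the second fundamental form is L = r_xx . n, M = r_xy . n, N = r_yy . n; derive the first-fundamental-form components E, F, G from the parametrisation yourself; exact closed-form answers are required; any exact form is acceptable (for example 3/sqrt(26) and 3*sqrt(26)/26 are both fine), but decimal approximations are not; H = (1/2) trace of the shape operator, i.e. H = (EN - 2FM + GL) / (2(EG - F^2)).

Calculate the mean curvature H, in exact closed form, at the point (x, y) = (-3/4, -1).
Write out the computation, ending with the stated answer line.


z_x = 2/3, z_y = 5/2, z_xx = 0, z_xy = -2/3, z_yy = 0
E = 13/9, F = 5/3, G = 29/4; answer radicand W^2 = 277/36
unnormalised second-form numerators: l = 0, m = -2/3, n = 0; L = l/sqrt(277/36), and similarly M = m/sqrt(W^2), N = n/sqrt(W^2)
H = (E*n - 2*F*m + G*l) / (2*(EG - F^2)*sqrt(W^2)); E*n - 2*F*m + G*l = 20/9, EG - F^2 = 277/36, so H = (40/277)/sqrt(277/36)

Answer: H = 240*sqrt(277)/76729


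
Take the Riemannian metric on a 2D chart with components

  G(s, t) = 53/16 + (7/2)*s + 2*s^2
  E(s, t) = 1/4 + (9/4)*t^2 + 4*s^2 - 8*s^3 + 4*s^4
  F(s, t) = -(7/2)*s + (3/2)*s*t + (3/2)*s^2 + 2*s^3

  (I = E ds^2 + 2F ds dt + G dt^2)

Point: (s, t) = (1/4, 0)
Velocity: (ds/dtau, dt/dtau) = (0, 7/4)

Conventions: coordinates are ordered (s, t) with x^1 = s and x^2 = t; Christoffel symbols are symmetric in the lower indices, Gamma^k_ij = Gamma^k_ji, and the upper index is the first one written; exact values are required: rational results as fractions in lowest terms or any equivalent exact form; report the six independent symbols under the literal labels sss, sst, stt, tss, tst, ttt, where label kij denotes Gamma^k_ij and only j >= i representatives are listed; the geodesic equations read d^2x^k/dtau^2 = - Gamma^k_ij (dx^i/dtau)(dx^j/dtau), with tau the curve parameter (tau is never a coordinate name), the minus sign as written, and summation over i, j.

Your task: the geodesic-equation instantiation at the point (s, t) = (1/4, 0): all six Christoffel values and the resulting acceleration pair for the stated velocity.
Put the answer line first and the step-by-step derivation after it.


Answer: Gamma_sss = -56/383, Gamma_sst = 576/383, Gamma_stt = -2760/383, Gamma_tss = -662/1149, Gamma_tst = 300/383, Gamma_ttt = -480/383; accelerations (d^2s/dtau^2, d^2t/dtau^2) = (16905/766, 1470/383)

E = 25/64, F = -3/4, G = 69/16 at the point
E_s = 3/4, E_t = 0, F_s = -19/8, F_t = 3/8, G_s = 9/2, G_t = 0
EG - F^2 = 1149/1024;  g^inv = (1024/1149) * [[69/16, 3/4], [3/4, 25/64]]
first-kind symbols [ij,l] = (1/2)(d_i g_jl + d_j g_il - d_l g_ij): [ss,s] = E_s/2 = 3/8, [ss,t] = F_s - E_t/2 = -19/8, [st,s] = E_t/2 = 0, [st,t] = G_s/2 = 9/4, [tt,s] = F_t - G_s/2 = -15/8, [tt,t] = G_t/2 = 0
Gamma^s_ij = (G*[ij,s] - F*[ij,t])/(EG - F^2), Gamma^t_ij = (E*[ij,t] - F*[ij,s])/(EG - F^2)
Gamma_sss = -56/383, Gamma_sst = 576/383, Gamma_stt = -2760/383, Gamma_tss = -662/1149, Gamma_tst = 300/383, Gamma_ttt = -480/383
d^2s/dtau^2 = -(Gamma_sss*(0)^2 + 2*Gamma_sst*(0)*(7/4) + Gamma_stt*(7/4)^2) = 16905/766
d^2t/dtau^2 = -(Gamma_tss*(0)^2 + 2*Gamma_tst*(0)*(7/4) + Gamma_ttt*(7/4)^2) = 1470/383


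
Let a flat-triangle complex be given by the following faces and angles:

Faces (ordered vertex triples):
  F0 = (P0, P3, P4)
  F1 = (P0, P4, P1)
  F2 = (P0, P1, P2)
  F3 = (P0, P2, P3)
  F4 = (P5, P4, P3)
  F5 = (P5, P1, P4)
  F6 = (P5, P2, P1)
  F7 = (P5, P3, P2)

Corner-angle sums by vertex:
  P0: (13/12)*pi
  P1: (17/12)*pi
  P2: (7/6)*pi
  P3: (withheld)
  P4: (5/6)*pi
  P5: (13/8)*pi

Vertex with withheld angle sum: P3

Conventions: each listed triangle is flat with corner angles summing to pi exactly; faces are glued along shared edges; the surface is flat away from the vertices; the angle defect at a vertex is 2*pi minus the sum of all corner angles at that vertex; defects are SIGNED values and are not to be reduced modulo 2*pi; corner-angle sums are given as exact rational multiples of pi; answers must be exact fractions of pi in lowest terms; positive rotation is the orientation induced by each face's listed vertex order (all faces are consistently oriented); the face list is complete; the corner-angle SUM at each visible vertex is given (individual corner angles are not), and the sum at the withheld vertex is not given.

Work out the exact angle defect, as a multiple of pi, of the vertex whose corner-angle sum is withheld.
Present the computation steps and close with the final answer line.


V = 6, E = 12, F = 8; chi = V - E + F = 2
Gauss-Bonnet: total defect = 2*pi*chi = 4*pi; visible defects sum to (31/8)*pi

Answer: defect(P3) = pi/8


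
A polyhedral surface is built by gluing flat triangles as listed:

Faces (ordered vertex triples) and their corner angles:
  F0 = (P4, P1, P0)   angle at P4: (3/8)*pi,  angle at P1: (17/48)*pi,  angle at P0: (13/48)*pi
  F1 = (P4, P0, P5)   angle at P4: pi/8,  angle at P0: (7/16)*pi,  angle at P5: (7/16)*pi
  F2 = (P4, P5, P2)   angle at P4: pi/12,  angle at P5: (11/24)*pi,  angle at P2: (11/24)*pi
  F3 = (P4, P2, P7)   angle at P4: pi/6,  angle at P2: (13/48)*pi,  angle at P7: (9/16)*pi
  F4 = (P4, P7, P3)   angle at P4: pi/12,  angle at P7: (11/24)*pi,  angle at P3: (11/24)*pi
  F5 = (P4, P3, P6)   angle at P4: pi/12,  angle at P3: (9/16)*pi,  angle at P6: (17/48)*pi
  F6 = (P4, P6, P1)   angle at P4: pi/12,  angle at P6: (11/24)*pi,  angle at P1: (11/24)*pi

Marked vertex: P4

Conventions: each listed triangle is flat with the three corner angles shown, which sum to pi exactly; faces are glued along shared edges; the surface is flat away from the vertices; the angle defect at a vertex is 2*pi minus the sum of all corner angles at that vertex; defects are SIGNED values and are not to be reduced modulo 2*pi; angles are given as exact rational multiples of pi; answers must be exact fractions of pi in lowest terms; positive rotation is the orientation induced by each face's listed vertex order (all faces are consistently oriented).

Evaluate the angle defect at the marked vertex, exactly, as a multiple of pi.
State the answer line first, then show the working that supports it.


Answer: defect(P4) = pi

Sum of corner angles at P4: pi
defect = 2*pi - pi


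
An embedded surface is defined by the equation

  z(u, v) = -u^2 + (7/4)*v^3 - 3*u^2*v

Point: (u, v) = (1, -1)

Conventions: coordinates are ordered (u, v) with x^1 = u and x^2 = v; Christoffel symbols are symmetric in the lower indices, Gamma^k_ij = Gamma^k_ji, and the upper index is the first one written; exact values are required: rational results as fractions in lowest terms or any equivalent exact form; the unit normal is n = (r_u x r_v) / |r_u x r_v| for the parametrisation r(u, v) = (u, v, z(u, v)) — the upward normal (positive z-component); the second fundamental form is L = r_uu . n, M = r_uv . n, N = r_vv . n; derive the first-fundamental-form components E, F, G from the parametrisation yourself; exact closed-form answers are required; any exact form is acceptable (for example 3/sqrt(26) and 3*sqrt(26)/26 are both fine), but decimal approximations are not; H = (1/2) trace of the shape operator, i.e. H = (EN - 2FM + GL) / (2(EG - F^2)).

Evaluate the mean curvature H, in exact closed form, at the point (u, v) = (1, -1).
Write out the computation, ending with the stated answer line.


z_u = 4, z_v = 9/4, z_uu = 4, z_uv = -6, z_vv = -21/2
E = 17, F = 9, G = 97/16; answer radicand W^2 = 353/16
unnormalised second-form numerators: l = 4, m = -6, n = -21/2; L = l/sqrt(353/16), and similarly M = m/sqrt(W^2), N = n/sqrt(W^2)
H = (E*n - 2*F*m + G*l) / (2*(EG - F^2)*sqrt(W^2)); E*n - 2*F*m + G*l = -185/4, EG - F^2 = 353/16, so H = (-370/353)/sqrt(353/16)

Answer: H = -1480*sqrt(353)/124609


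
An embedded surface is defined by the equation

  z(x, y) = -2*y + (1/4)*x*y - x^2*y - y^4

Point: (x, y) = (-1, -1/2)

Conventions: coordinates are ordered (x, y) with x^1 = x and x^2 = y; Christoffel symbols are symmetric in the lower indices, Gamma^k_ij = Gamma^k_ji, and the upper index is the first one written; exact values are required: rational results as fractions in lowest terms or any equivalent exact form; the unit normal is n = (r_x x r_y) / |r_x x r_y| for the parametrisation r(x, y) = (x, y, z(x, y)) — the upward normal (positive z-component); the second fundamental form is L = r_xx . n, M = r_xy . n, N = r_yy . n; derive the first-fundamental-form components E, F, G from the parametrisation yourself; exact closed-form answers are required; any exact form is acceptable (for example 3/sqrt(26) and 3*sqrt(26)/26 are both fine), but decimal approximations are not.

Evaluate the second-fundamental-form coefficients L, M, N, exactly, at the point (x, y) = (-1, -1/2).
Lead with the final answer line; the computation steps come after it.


Answer: L = 8*sqrt(629)/629, M = 18*sqrt(629)/629, N = -24*sqrt(629)/629

z_x = -9/8, z_y = -11/4, z_xx = 1, z_xy = 9/4, z_yy = -3
E = 145/64, F = 99/32, G = 137/16; answer radicand W^2 = 629/64
unnormalised second-form numerators: l = 1, m = 9/4, n = -3; L = l/sqrt(629/64), and similarly M = m/sqrt(W^2), N = n/sqrt(W^2)


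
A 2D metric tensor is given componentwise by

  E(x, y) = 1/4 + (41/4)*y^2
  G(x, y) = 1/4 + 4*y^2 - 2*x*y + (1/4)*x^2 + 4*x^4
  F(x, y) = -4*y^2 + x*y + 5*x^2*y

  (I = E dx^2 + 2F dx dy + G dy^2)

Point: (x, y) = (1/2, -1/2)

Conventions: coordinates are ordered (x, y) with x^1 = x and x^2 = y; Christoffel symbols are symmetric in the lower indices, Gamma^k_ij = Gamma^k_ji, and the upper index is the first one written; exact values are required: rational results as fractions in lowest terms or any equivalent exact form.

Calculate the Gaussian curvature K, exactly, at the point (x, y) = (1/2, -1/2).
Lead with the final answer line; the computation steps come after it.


Answer: K = 106624/114075

E = 45/16, F = -15/8, G = 33/16, EG - F^2 = 585/256 at the point
E_x = 0, E_y = -41/4, F_x = -3, F_y = 23/4, G_x = 13/4, G_y = -5
E_yy = 41/2, F_xy = 6, G_xx = 25/2
K follows from Brioschi's formula, (det M1 - det M2)/(EG - F^2)^2.
M1 = [[-E_yy/2 + F_xy - G_xx/2, E_x/2, F_x - E_y/2], [F_y - G_x/2, E, F], [G_y/2, F, G]] = [[-21/2, 0, 17/8], [33/8, 45/16, -15/8], [-5/2, -15/8, 33/16]]; det M1 = -6525/256
M2 = [[0, E_y/2, G_x/2], [E_y/2, E, F], [G_x/2, F, G]] = [[0, -41/8, 13/8], [-41/8, 45/16, -15/8], [13/8, -15/8, 33/16]]; det M2 = -15549/512
det M1 - det M2 = 2499/512; K = 2499/512 / (585/256)^2 = 106624/114075


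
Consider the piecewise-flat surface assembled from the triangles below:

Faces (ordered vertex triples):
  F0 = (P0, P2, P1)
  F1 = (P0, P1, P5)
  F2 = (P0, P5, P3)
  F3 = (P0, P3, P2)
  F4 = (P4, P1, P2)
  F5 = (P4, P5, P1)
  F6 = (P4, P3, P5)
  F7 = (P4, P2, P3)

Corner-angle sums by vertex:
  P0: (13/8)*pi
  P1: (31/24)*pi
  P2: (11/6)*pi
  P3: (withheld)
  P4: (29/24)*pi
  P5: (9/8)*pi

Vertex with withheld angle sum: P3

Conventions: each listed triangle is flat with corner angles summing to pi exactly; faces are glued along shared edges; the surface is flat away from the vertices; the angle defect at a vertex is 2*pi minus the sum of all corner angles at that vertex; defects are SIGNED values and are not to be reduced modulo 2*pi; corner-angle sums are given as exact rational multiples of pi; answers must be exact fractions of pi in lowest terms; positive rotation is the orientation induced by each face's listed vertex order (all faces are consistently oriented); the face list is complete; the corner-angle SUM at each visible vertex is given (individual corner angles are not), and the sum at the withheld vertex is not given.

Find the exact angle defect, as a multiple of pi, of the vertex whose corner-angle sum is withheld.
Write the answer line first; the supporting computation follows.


Answer: defect(P3) = (13/12)*pi

V = 6, E = 12, F = 8; chi = V - E + F = 2
Gauss-Bonnet: total defect = 2*pi*chi = 4*pi; visible defects sum to (35/12)*pi


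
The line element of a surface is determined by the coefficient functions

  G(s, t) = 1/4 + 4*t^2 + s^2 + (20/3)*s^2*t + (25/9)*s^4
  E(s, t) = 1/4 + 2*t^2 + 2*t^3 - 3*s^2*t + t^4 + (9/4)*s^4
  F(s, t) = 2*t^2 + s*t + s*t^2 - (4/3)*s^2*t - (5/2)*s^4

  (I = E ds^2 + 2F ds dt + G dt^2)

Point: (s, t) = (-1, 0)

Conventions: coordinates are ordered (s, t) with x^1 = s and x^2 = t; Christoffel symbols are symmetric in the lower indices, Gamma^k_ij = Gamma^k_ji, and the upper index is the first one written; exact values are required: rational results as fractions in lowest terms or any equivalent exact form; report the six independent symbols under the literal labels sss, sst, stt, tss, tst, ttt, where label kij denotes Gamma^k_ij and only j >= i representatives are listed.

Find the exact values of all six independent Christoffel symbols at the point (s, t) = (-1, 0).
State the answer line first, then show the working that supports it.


Answer: Gamma_sss = 153/55, Gamma_sst = -323/55, Gamma_stt = 3284/495, Gamma_tss = 252/55, Gamma_tst = -58/11, Gamma_ttt = 272/55

E = 5/2, F = -5/2, G = 145/36 at the point
E_s = -9, E_t = -3, F_s = 10, F_t = -7/3, G_s = -118/9, G_t = 20/3
EG - F^2 = 275/72;  g^inv = (72/275) * [[145/36, 5/2], [5/2, 5/2]]
first-kind symbols [ij,l] = (1/2)(d_i g_jl + d_j g_il - d_l g_ij): [ss,s] = E_s/2 = -9/2, [ss,t] = F_s - E_t/2 = 23/2, [st,s] = E_t/2 = -3/2, [st,t] = G_s/2 = -59/9, [tt,s] = F_t - G_s/2 = 38/9, [tt,t] = G_t/2 = 10/3
Gamma^s_ij = (G*[ij,s] - F*[ij,t])/(EG - F^2), Gamma^t_ij = (E*[ij,t] - F*[ij,s])/(EG - F^2)


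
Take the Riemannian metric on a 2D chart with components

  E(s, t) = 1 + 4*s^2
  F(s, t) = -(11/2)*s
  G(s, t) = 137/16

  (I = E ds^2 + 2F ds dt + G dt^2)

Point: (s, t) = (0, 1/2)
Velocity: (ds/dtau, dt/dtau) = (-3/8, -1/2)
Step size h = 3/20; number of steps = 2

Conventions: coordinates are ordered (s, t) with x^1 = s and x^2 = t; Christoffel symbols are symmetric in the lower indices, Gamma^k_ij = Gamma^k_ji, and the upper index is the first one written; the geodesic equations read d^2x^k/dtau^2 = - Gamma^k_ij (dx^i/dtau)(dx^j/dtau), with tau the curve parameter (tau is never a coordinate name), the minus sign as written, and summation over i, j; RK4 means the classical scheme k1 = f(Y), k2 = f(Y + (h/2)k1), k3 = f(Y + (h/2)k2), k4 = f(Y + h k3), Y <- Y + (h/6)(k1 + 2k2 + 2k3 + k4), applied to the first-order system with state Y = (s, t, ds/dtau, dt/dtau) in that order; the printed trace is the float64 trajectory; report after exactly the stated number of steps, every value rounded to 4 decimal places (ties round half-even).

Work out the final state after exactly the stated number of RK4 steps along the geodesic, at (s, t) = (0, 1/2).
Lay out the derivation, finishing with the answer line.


f(Y) = (ds/dtau, dt/dtau, -Gamma^s_ij Y'^i Y'^j, -Gamma^t_ij Y'^i Y'^j) with the Gammas evaluated at the stage position; h = 0.150000; intermediate values shown to 6 dp
step 0: s = 0.0000, t = 0.5000, ds/dtau = -0.3750, dt/dtau = -0.5000
step 1:
  k1: at (s, t) = (0.000000, 0.500000), (ds/dtau, dt/dtau) = (-0.375000, -0.500000); Gamma_sss = 0.000000, Gamma_sst = 0.000000, Gamma_stt = 0.000000, Gamma_tss = -0.642336, Gamma_tst = 0.000000, Gamma_ttt = 0.000000; k1 = (-0.375000, -0.500000, 0.000000, 0.090328)
  k2: at (s, t) = (-0.028125, 0.462500), (ds/dtau, dt/dtau) = (-0.375000, -0.493225); Gamma_sss = -0.013134, Gamma_sst = 0.000000, Gamma_stt = 0.000000, Gamma_tss = -0.642098, Gamma_tst = 0.000000, Gamma_ttt = 0.000000; k2 = (-0.375000, -0.493225, 0.001847, 0.090295)
  k3: at (s, t) = (-0.028125, 0.463008), (ds/dtau, dt/dtau) = (-0.374861, -0.493228); Gamma_sss = -0.013134, Gamma_sst = 0.000000, Gamma_stt = 0.000000, Gamma_tss = -0.642098, Gamma_tst = 0.000000, Gamma_ttt = 0.000000; k3 = (-0.374861, -0.493228, 0.001846, 0.090228)
  k4: at (s, t) = (-0.056229, 0.426016), (ds/dtau, dt/dtau) = (-0.374723, -0.486466); Gamma_sss = -0.026229, Gamma_sst = 0.000000, Gamma_stt = 0.000000, Gamma_tss = -0.641388, Gamma_tst = 0.000000, Gamma_ttt = 0.000000; k4 = (-0.374723, -0.486466, 0.003683, 0.090062)
  Y <- Y + (h/6)(k1 + 2k2 + 2k3 + k4): s = -0.0562, t = 0.4260, ds/dtau = -0.3747, dt/dtau = -0.4865
step 2:
  k1: at (s, t) = (-0.056236, 0.426016), (ds/dtau, dt/dtau) = (-0.374723, -0.486464); Gamma_sss = -0.026232, Gamma_sst = 0.000000, Gamma_stt = 0.000000, Gamma_tss = -0.641388, Gamma_tst = 0.000000, Gamma_ttt = 0.000000; k1 = (-0.374723, -0.486464, 0.003683, 0.090062)
  k2: at (s, t) = (-0.084340, 0.389531), (ds/dtau, dt/dtau) = (-0.374447, -0.479709); Gamma_sss = -0.039269, Gamma_sst = 0.000000, Gamma_stt = 0.000000, Gamma_tss = -0.640208, Gamma_tst = 0.000000, Gamma_ttt = 0.000000; k2 = (-0.374447, -0.479709, 0.005506, 0.089764)
  k3: at (s, t) = (-0.084320, 0.390037), (ds/dtau, dt/dtau) = (-0.374310, -0.479732); Gamma_sss = -0.039260, Gamma_sst = 0.000000, Gamma_stt = 0.000000, Gamma_tss = -0.640209, Gamma_tst = 0.000000, Gamma_ttt = 0.000000; k3 = (-0.374310, -0.479732, 0.005501, 0.089699)
  k4: at (s, t) = (-0.112383, 0.354056), (ds/dtau, dt/dtau) = (-0.373898, -0.473009); Gamma_sss = -0.052192, Gamma_sst = 0.000000, Gamma_stt = 0.000000, Gamma_tss = -0.638568, Gamma_tst = 0.000000, Gamma_ttt = 0.000000; k4 = (-0.373898, -0.473009, 0.007296, 0.089272)
  Y <- Y + (h/6)(k1 + 2k2 + 2k3 + k4): s = -0.1124, t = 0.3541, ds/dtau = -0.3739, dt/dtau = -0.4730

Answer: s = -0.1124, t = 0.3541, ds/dtau = -0.3739, dt/dtau = -0.4730


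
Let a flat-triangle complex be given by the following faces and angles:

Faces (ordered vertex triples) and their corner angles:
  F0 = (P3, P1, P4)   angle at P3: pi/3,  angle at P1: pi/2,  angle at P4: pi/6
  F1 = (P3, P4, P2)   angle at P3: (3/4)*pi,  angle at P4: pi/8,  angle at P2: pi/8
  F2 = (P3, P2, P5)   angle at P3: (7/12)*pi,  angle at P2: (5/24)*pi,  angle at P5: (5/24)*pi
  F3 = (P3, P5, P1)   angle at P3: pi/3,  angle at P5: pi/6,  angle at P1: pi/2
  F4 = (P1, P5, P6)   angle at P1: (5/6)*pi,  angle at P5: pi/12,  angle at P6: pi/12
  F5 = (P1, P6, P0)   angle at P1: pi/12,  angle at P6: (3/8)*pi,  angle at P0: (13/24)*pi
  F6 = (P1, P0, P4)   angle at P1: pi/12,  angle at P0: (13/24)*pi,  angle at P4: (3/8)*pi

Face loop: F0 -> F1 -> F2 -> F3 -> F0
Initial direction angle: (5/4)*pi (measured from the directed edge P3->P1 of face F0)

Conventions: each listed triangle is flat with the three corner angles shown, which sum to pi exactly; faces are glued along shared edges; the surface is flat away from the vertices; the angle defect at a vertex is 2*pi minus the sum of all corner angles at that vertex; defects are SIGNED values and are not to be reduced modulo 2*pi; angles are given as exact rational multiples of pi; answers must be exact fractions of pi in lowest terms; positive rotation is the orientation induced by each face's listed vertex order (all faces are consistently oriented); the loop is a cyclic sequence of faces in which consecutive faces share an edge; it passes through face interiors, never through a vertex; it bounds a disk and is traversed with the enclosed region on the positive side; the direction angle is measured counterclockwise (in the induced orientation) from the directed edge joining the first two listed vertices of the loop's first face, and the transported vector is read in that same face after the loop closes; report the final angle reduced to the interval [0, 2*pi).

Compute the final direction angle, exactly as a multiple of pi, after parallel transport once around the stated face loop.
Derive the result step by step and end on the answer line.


enclosed vertex P3: corner angles sum to 2*pi, defect = 2*pi - 2*pi = 0
final direction = starting direction + enclosed defect total, reduced mod 2*pi (induced orientation)
final angle = (5/4)*pi + 0 = (5/4)*pi (mod 2*pi)

Answer: final direction angle = (5/4)*pi


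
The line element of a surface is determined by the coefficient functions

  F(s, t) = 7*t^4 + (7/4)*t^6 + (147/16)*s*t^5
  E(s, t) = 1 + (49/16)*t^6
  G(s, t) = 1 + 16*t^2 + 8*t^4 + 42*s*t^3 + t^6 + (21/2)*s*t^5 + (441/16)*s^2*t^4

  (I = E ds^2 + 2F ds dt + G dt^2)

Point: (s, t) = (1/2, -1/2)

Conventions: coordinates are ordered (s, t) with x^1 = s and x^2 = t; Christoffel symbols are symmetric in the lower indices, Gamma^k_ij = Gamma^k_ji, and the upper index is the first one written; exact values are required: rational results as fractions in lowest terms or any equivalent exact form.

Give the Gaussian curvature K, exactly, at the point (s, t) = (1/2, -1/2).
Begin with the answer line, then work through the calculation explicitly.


Answer: K = -50176/299209

E = 1073/1024, F = 329/1024, G = 3233/1024, EG - F^2 = 1641/512 at the point
E_s = 0, E_t = -147/256, F_s = -147/512, F_t = -1225/512, G_s = -987/256, G_t = -799/128
E_tt = 735/128, F_st = 735/256, G_ss = 441/128
Evaluate Brioschi's two determinant matrices M1, M2 and divide by (EG - F^2)^2.
M1 = [[-E_tt/2 + F_st - G_ss/2, E_s/2, F_s - E_t/2], [F_t - G_s/2, E, F], [G_t/2, F, G]] = [[-441/256, 0, 0], [-119/256, 1073/1024, 329/1024], [-799/256, 329/1024, 3233/1024]]; det M1 = -723681/131072
M2 = [[0, E_t/2, G_s/2], [E_t/2, E, F], [G_s/2, F, G]] = [[0, -147/512, -987/512], [-147/512, 1073/1024, 329/1024], [-987/512, 329/1024, 3233/1024]]; det M2 = -497889/131072
det M1 - det M2 = -441/256; K = -441/256 / (1641/512)^2 = -50176/299209


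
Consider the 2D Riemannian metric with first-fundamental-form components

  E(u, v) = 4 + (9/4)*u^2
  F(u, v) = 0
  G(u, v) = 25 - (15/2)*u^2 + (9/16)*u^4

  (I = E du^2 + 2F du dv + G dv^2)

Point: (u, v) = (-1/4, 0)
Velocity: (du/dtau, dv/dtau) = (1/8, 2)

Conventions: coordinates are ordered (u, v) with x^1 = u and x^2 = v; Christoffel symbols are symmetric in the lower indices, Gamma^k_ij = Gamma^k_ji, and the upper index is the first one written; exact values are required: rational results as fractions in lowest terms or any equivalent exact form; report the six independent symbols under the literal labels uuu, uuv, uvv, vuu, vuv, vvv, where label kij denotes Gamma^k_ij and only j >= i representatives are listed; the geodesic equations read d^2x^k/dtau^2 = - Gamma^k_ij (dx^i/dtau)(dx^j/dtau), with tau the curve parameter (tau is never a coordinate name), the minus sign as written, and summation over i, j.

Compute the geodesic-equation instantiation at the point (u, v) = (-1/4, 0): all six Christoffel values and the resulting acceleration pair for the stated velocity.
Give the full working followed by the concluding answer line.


E = 265/64, F = 0, G = 100489/4096 at the point
E_u = -9/8, E_v = 0, F_u = 0, F_v = 0, G_u = 951/256, G_v = 0
EG - F^2 = 26629585/262144;  g^inv = (262144/26629585) * [[100489/4096, 0], [0, 265/64]]
first-kind symbols [ij,l] = (1/2)(d_i g_jl + d_j g_il - d_l g_ij): [uu,u] = E_u/2 = -9/16, [uu,v] = F_u - E_v/2 = 0, [uv,u] = E_v/2 = 0, [uv,v] = G_u/2 = 951/512, [vv,u] = F_v - G_u/2 = -951/512, [vv,v] = G_v/2 = 0
Gamma^u_ij = (G*[ij,u] - F*[ij,v])/(EG - F^2), Gamma^v_ij = (E*[ij,v] - F*[ij,u])/(EG - F^2)
Gamma_uuu = -36/265, Gamma_uuv = 0, Gamma_uvv = -951/2120, Gamma_vuu = 0, Gamma_vuv = 24/317, Gamma_vvv = 0
d^2u/dtau^2 = -(Gamma_uuu*(1/8)^2 + 2*Gamma_uuv*(1/8)*(2) + Gamma_uvv*(2)^2) = 7617/4240
d^2v/dtau^2 = -(Gamma_vuu*(1/8)^2 + 2*Gamma_vuv*(1/8)*(2) + Gamma_vvv*(2)^2) = -12/317

Answer: Gamma_uuu = -36/265, Gamma_uuv = 0, Gamma_uvv = -951/2120, Gamma_vuu = 0, Gamma_vuv = 24/317, Gamma_vvv = 0; accelerations (d^2u/dtau^2, d^2v/dtau^2) = (7617/4240, -12/317)


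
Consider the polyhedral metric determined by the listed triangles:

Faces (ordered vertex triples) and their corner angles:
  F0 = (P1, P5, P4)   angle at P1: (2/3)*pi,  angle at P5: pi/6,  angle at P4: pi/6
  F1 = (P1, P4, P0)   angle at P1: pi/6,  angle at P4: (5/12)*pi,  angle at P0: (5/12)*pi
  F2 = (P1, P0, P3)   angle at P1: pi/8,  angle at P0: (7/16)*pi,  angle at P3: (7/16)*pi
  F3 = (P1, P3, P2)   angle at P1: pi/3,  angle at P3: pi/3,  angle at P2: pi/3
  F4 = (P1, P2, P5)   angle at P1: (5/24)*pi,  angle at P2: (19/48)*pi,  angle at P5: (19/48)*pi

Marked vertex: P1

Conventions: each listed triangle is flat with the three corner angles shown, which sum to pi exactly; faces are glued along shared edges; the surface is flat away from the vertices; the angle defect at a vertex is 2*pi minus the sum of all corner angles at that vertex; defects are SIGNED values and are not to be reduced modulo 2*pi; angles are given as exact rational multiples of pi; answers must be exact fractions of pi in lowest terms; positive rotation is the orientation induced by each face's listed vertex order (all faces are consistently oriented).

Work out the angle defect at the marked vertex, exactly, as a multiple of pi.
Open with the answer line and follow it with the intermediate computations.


Answer: defect(P1) = pi/2

Sum of corner angles at P1: (3/2)*pi
defect = 2*pi - (3/2)*pi
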